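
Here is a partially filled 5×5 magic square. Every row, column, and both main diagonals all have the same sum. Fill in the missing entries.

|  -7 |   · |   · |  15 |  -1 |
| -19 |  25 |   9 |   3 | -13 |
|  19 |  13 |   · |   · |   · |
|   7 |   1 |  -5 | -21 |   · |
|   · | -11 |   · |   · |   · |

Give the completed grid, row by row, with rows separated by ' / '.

-7 -23 21 15 -1 / -19 25 9 3 -13 / 19 13 -3 -9 -15 / 7 1 -5 -21 23 / 5 -11 -17 17 11

Row 2 is already complete: -19 + 25 + 9 + 3 + -13 = 5, so that is the magic constant.
Using row 4: 7 + 1 + (-5) + (-21) + ? → (4,5) = 5 − (-18) = 23.
Column 1: -7 + (-19) + 19 + 7 + ? = 5, so (5,1) = 5.
The remaining cell in column 2 is (1,2) = 5 − 28 = -23.
Anti-diagonal must total 5; the given cells sum to 8, so (3,3) = -3.
The remaining cell in row 1 is (1,3) = 5 − (-16) = 21.
Column 3 needs 5; the known cells sum to 22, so (5,3) = -17.
Main diagonal: -7 + 25 + (-3) + (-21) + ? = 5, so (5,5) = 11.
From row 5, 5 − (5 + (-11) + (-17) + 11) gives (5,4) = 17.
Column 4: 15 + 3 + (-21) + 17 + ? = 5, so (3,4) = -9.
From column 5, 5 − (-1 + (-13) + 23 + 11) gives (3,5) = -15.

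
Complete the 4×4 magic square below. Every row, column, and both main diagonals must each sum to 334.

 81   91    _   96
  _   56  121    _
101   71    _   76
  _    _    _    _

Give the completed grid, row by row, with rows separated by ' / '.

Row 1: 81 + 91 + 96 + ? = 334, so (1,3) = 66.
Row 3: 101 + 71 + 76 + ? = 334, so (3,3) = 86.
Column 2 needs 334; the known cells sum to 218, so (4,2) = 116.
The remaining cell in column 3 is (4,3) = 334 − 273 = 61.
The remaining cell in main diagonal is (4,4) = 334 − 223 = 111.
The remaining cell in anti-diagonal is (4,1) = 334 − 288 = 46.
The remaining cell in column 1 is (2,1) = 334 − 228 = 106.
From column 4, 334 − (96 + 76 + 111) gives (2,4) = 51.

81 91 66 96 / 106 56 121 51 / 101 71 86 76 / 46 116 61 111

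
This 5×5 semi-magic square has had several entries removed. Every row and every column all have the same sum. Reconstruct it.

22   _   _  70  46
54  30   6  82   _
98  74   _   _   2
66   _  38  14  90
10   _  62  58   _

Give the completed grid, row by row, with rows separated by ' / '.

22 18 94 70 46 / 54 30 6 82 78 / 98 74 50 26 2 / 66 42 38 14 90 / 10 86 62 58 34

Column 1 is already complete: 22 + 54 + 98 + 66 + 10 = 250, so that is the magic constant.
The remaining cell in row 2 is (2,5) = 250 − 172 = 78.
Row 4: 66 + 38 + 14 + 90 + ? = 250, so (4,2) = 42.
From column 4, 250 − (70 + 82 + 14 + 58) gives (3,4) = 26.
Column 5 needs 250; the known cells sum to 216, so (5,5) = 34.
Using row 3: 98 + 74 + 26 + 2 + ? → (3,3) = 250 − 200 = 50.
Row 5 needs 250; the known cells sum to 164, so (5,2) = 86.
Column 2: 30 + 74 + 42 + 86 + ? = 250, so (1,2) = 18.
Column 3 must total 250; the given cells sum to 156, so (1,3) = 94.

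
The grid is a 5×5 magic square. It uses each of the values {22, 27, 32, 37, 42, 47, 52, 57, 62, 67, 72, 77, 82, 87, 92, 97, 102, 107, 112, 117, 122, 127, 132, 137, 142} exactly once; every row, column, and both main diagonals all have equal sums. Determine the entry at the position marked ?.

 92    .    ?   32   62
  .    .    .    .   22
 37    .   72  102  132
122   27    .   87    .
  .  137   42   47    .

The 25 entries sum to 2050, so each line sums to 2050/5 = 410.
Using row 3: 37 + 72 + 102 + 132 + ? → (3,2) = 410 − 343 = 67.
From column 4, 410 − (32 + 102 + 87 + 47) gives (2,4) = 142.
Anti-diagonal must total 410; the given cells sum to 303, so (5,1) = 107.
The remaining cell in row 5 is (5,5) = 410 − 333 = 77.
From column 1, 410 − (92 + 37 + 122 + 107) gives (2,1) = 52.
Column 5 needs 410; the known cells sum to 293, so (4,5) = 117.
Using main diagonal: 92 + 72 + 87 + 77 + ? → (2,2) = 410 − 328 = 82.
Using row 2: 52 + 82 + 142 + 22 + ? → (2,3) = 410 − 298 = 112.
Row 4 must total 410; the given cells sum to 353, so (4,3) = 57.
From column 2, 410 − (82 + 67 + 27 + 137) gives (1,2) = 97.
Column 3 must total 410; the given cells sum to 283, so (1,3) = 127.

127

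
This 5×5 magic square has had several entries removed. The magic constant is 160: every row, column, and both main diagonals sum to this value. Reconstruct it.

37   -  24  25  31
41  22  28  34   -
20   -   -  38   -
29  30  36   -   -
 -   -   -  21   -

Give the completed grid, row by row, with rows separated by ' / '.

37 43 24 25 31 / 41 22 28 34 35 / 20 26 32 38 44 / 29 30 36 42 23 / 33 39 40 21 27

Row 1 must total 160; the given cells sum to 117, so (1,2) = 43.
Row 2 needs 160; the known cells sum to 125, so (2,5) = 35.
The remaining cell in column 1 is (5,1) = 160 − 127 = 33.
Using column 4: 25 + 34 + 38 + 21 + ? → (4,4) = 160 − 118 = 42.
Anti-diagonal must total 160; the given cells sum to 128, so (3,3) = 32.
Row 4: 29 + 30 + 36 + 42 + ? = 160, so (4,5) = 23.
From column 3, 160 − (24 + 28 + 32 + 36) gives (5,3) = 40.
From main diagonal, 160 − (37 + 22 + 32 + 42) gives (5,5) = 27.
Row 5 must total 160; the given cells sum to 121, so (5,2) = 39.
Column 2 needs 160; the known cells sum to 134, so (3,2) = 26.
Column 5 must total 160; the given cells sum to 116, so (3,5) = 44.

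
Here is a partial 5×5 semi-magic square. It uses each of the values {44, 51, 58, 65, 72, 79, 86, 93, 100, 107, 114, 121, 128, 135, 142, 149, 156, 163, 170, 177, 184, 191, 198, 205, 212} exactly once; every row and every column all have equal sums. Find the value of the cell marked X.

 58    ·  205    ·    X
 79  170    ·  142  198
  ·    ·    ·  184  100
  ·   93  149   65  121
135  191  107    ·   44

The 25 entries sum to 3200, so each line sums to 3200/5 = 640.
The remaining cell in row 2 is (2,3) = 640 − 589 = 51.
Row 4 must total 640; the given cells sum to 428, so (4,1) = 212.
Row 5 needs 640; the known cells sum to 477, so (5,4) = 163.
Column 1: 58 + 79 + 212 + 135 + ? = 640, so (3,1) = 156.
Column 3 must total 640; the given cells sum to 512, so (3,3) = 128.
Column 4 must total 640; the given cells sum to 554, so (1,4) = 86.
Column 5: 198 + 100 + 121 + 44 + ? = 640, so (1,5) = 177.

177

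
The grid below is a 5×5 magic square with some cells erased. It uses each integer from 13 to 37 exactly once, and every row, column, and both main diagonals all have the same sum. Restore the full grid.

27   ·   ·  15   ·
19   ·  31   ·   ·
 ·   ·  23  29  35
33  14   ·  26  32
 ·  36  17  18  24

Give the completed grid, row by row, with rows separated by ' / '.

The entries are 13 through 37, which sum to 625, so each line sums to 625/5 = 125.
Row 4: 33 + 14 + 26 + 32 + ? = 125, so (4,3) = 20.
From row 5, 125 − (36 + 17 + 18 + 24) gives (5,1) = 30.
Using column 1: 27 + 19 + 33 + 30 + ? → (3,1) = 125 − 109 = 16.
Column 3: 31 + 23 + 20 + 17 + ? = 125, so (1,3) = 34.
Using column 4: 15 + 29 + 26 + 18 + ? → (2,4) = 125 − 88 = 37.
From main diagonal, 125 − (27 + 23 + 26 + 24) gives (2,2) = 25.
From anti-diagonal, 125 − (37 + 23 + 14 + 30) gives (1,5) = 21.
The remaining cell in row 1 is (1,2) = 125 − 97 = 28.
Using row 2: 19 + 25 + 31 + 37 + ? → (2,5) = 125 − 112 = 13.
Row 3 must total 125; the given cells sum to 103, so (3,2) = 22.

27 28 34 15 21 / 19 25 31 37 13 / 16 22 23 29 35 / 33 14 20 26 32 / 30 36 17 18 24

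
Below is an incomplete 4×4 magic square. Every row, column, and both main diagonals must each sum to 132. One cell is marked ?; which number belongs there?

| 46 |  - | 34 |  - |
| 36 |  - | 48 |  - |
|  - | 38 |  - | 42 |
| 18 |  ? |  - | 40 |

From column 1, 132 − (46 + 36 + 18) gives (3,1) = 32.
Anti-diagonal must total 132; the given cells sum to 104, so (1,4) = 28.
The remaining cell in row 1 is (1,2) = 132 − 108 = 24.
Row 3: 32 + 38 + 42 + ? = 132, so (3,3) = 20.
Column 3 must total 132; the given cells sum to 102, so (4,3) = 30.
Using column 4: 28 + 42 + 40 + ? → (2,4) = 132 − 110 = 22.
Main diagonal: 46 + 20 + 40 + ? = 132, so (2,2) = 26.
Row 4 needs 132; the known cells sum to 88, so (4,2) = 44.

44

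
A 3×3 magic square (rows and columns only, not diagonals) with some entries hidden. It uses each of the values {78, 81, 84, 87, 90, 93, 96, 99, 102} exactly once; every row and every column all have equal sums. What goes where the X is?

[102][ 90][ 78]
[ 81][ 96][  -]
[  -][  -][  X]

99

The 9 entries sum to 810, so each line sums to 810/3 = 270.
Row 2 must total 270; the given cells sum to 177, so (2,3) = 93.
Column 1 must total 270; the given cells sum to 183, so (3,1) = 87.
Column 2 needs 270; the known cells sum to 186, so (3,2) = 84.
From column 3, 270 − (78 + 93) gives (3,3) = 99.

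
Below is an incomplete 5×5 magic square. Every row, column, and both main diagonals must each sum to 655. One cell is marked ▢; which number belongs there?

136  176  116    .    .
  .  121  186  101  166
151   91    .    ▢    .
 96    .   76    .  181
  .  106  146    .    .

The remaining cell in row 2 is (2,1) = 655 − 574 = 81.
Column 1 needs 655; the known cells sum to 464, so (5,1) = 191.
Column 2: 176 + 121 + 91 + 106 + ? = 655, so (4,2) = 161.
From column 3, 655 − (116 + 186 + 76 + 146) gives (3,3) = 131.
Anti-diagonal: 101 + 131 + 161 + 191 + ? = 655, so (1,5) = 71.
From row 1, 655 − (136 + 176 + 116 + 71) gives (1,4) = 156.
From row 4, 655 − (96 + 161 + 76 + 181) gives (4,4) = 141.
Main diagonal: 136 + 121 + 131 + 141 + ? = 655, so (5,5) = 126.
Row 5 needs 655; the known cells sum to 569, so (5,4) = 86.
The remaining cell in column 4 is (3,4) = 655 − 484 = 171.

171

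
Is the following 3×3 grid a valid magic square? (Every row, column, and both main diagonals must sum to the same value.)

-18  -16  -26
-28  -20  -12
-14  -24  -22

Row 1: -18 + (-16) + (-26) = -60.
Row 2: -28 + (-20) + (-12) = -60.
Row 3: -14 + (-24) + (-22) = -60.
Column 1: -18 + (-28) + (-14) = -60.
Column 2: -16 + (-20) + (-24) = -60.
Column 3: -26 + (-12) + (-22) = -60.
Main diagonal: -18 + (-20) + (-22) = -60.
Anti-diagonal: -26 + (-20) + (-14) = -60.
All lines sum to -60.

Yes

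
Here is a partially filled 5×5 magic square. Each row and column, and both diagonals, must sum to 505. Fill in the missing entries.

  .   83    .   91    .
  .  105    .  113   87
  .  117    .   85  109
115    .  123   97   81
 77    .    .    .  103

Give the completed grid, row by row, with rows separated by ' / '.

99 83 107 91 125 / 121 105 79 113 87 / 93 117 101 85 109 / 115 89 123 97 81 / 77 111 95 119 103

Using row 4: 115 + 123 + 97 + 81 + ? → (4,2) = 505 − 416 = 89.
From column 2, 505 − (83 + 105 + 117 + 89) gives (5,2) = 111.
Column 4: 91 + 113 + 85 + 97 + ? = 505, so (5,4) = 119.
From column 5, 505 − (87 + 109 + 81 + 103) gives (1,5) = 125.
Anti-diagonal needs 505; the known cells sum to 404, so (3,3) = 101.
Row 3 needs 505; the known cells sum to 412, so (3,1) = 93.
Row 5: 77 + 111 + 119 + 103 + ? = 505, so (5,3) = 95.
From main diagonal, 505 − (105 + 101 + 97 + 103) gives (1,1) = 99.
Using row 1: 99 + 83 + 91 + 125 + ? → (1,3) = 505 − 398 = 107.
Using column 1: 99 + 93 + 115 + 77 + ? → (2,1) = 505 − 384 = 121.
Column 3: 107 + 101 + 123 + 95 + ? = 505, so (2,3) = 79.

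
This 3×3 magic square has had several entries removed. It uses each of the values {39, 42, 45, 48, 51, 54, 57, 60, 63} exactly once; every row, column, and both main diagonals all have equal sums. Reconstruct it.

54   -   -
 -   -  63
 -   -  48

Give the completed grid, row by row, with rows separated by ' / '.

54 57 42 / 39 51 63 / 60 45 48

The 9 entries sum to 459, so each line sums to 459/3 = 153.
Column 3 needs 153; the known cells sum to 111, so (1,3) = 42.
Main diagonal must total 153; the given cells sum to 102, so (2,2) = 51.
From anti-diagonal, 153 − (42 + 51) gives (3,1) = 60.
Using row 1: 54 + 42 + ? → (1,2) = 153 − 96 = 57.
Row 2 needs 153; the known cells sum to 114, so (2,1) = 39.
Row 3 needs 153; the known cells sum to 108, so (3,2) = 45.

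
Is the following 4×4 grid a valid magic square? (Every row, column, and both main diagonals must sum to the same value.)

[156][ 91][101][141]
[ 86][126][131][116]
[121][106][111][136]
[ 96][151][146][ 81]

Row 1: 156 + 91 + 101 + 141 = 489.
Row 2: 86 + 126 + 131 + 116 = 459.
Row 3: 121 + 106 + 111 + 136 = 474.
Row 4: 96 + 151 + 146 + 81 = 474.
Column 1: 156 + 86 + 121 + 96 = 459.
Column 2: 91 + 126 + 106 + 151 = 474.
Column 3: 101 + 131 + 111 + 146 = 489.
Column 4: 141 + 116 + 136 + 81 = 474.
Main diagonal: 156 + 126 + 111 + 81 = 474.
Anti-diagonal: 141 + 131 + 106 + 96 = 474.

No — column 1 sums to 459 but column 4 sums to 474.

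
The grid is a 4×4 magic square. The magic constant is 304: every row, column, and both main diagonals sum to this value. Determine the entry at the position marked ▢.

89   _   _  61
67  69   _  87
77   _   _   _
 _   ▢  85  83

65

Row 2: 67 + 69 + 87 + ? = 304, so (2,3) = 81.
Column 1: 89 + 67 + 77 + ? = 304, so (4,1) = 71.
Column 4: 61 + 87 + 83 + ? = 304, so (3,4) = 73.
From main diagonal, 304 − (89 + 69 + 83) gives (3,3) = 63.
Using anti-diagonal: 61 + 81 + 71 + ? → (3,2) = 304 − 213 = 91.
The remaining cell in row 4 is (4,2) = 304 − 239 = 65.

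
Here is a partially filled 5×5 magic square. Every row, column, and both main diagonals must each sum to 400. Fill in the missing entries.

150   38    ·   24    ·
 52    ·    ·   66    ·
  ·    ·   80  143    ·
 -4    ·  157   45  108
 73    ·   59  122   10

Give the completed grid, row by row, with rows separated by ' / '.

150 38 101 24 87 / 52 115 3 66 164 / 129 17 80 143 31 / -4 94 157 45 108 / 73 136 59 122 10

The remaining cell in row 4 is (4,2) = 400 − 306 = 94.
Row 5 must total 400; the given cells sum to 264, so (5,2) = 136.
Column 1 needs 400; the known cells sum to 271, so (3,1) = 129.
Main diagonal: 150 + 80 + 45 + 10 + ? = 400, so (2,2) = 115.
Using anti-diagonal: 66 + 80 + 94 + 73 + ? → (1,5) = 400 − 313 = 87.
Using row 1: 150 + 38 + 24 + 87 + ? → (1,3) = 400 − 299 = 101.
Column 2: 38 + 115 + 94 + 136 + ? = 400, so (3,2) = 17.
The remaining cell in column 3 is (2,3) = 400 − 397 = 3.
Row 2 must total 400; the given cells sum to 236, so (2,5) = 164.
Row 3 must total 400; the given cells sum to 369, so (3,5) = 31.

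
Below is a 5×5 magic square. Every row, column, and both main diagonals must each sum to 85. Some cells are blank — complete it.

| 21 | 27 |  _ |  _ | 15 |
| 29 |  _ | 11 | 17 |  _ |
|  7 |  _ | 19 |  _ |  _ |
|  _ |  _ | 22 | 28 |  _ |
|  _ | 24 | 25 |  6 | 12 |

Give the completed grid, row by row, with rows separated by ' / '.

21 27 8 14 15 / 29 5 11 17 23 / 7 13 19 20 26 / 10 16 22 28 9 / 18 24 25 6 12

Row 5 needs 85; the known cells sum to 67, so (5,1) = 18.
Using column 1: 21 + 29 + 7 + 18 + ? → (4,1) = 85 − 75 = 10.
Column 3 needs 85; the known cells sum to 77, so (1,3) = 8.
The remaining cell in main diagonal is (2,2) = 85 − 80 = 5.
Anti-diagonal must total 85; the given cells sum to 69, so (4,2) = 16.
Using row 1: 21 + 27 + 8 + 15 + ? → (1,4) = 85 − 71 = 14.
Row 2: 29 + 5 + 11 + 17 + ? = 85, so (2,5) = 23.
Row 4 must total 85; the given cells sum to 76, so (4,5) = 9.
The remaining cell in column 2 is (3,2) = 85 − 72 = 13.
From column 4, 85 − (14 + 17 + 28 + 6) gives (3,4) = 20.
Column 5: 15 + 23 + 9 + 12 + ? = 85, so (3,5) = 26.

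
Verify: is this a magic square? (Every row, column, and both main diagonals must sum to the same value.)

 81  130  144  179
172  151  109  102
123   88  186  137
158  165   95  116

Row 1: 81 + 130 + 144 + 179 = 534.
Row 2: 172 + 151 + 109 + 102 = 534.
Row 3: 123 + 88 + 186 + 137 = 534.
Row 4: 158 + 165 + 95 + 116 = 534.
Column 1: 81 + 172 + 123 + 158 = 534.
Column 2: 130 + 151 + 88 + 165 = 534.
Column 3: 144 + 109 + 186 + 95 = 534.
Column 4: 179 + 102 + 137 + 116 = 534.
Main diagonal: 81 + 151 + 186 + 116 = 534.
Anti-diagonal: 179 + 109 + 88 + 158 = 534.
All lines sum to 534.

Yes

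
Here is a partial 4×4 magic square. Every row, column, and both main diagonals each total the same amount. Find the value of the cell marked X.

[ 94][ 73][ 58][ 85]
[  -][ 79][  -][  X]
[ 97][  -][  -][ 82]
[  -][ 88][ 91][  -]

Row 1 is complete and sums to 310; that is the magic constant.
From column 2, 310 − (73 + 79 + 88) gives (3,2) = 70.
Using row 3: 97 + 70 + 82 + ? → (3,3) = 310 − 249 = 61.
Column 3 needs 310; the known cells sum to 210, so (2,3) = 100.
Main diagonal must total 310; the given cells sum to 234, so (4,4) = 76.
Anti-diagonal: 85 + 100 + 70 + ? = 310, so (4,1) = 55.
Using column 1: 94 + 97 + 55 + ? → (2,1) = 310 − 246 = 64.
Using column 4: 85 + 82 + 76 + ? → (2,4) = 310 − 243 = 67.

67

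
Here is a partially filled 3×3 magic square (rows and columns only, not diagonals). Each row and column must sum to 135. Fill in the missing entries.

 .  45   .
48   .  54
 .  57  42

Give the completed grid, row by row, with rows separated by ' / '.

Using row 2: 48 + 54 + ? → (2,2) = 135 − 102 = 33.
Row 3 needs 135; the known cells sum to 99, so (3,1) = 36.
Column 1 needs 135; the known cells sum to 84, so (1,1) = 51.
Column 3: 54 + 42 + ? = 135, so (1,3) = 39.

51 45 39 / 48 33 54 / 36 57 42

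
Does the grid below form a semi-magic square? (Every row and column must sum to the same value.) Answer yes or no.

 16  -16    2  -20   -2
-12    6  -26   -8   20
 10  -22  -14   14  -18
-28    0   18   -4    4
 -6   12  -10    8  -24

No — column 5 sums to -20 but column 3 sums to -30.

Row 1: 16 + (-16) + 2 + (-20) + (-2) = -20.
Row 2: -12 + 6 + (-26) + (-8) + 20 = -20.
Row 3: 10 + (-22) + (-14) + 14 + (-18) = -30.
Row 4: -28 + 0 + 18 + (-4) + 4 = -10.
Row 5: -6 + 12 + (-10) + 8 + (-24) = -20.
Column 1: 16 + (-12) + 10 + (-28) + (-6) = -20.
Column 2: -16 + 6 + (-22) + 0 + 12 = -20.
Column 3: 2 + (-26) + (-14) + 18 + (-10) = -30.
Column 4: -20 + (-8) + 14 + (-4) + 8 = -10.
Column 5: -2 + 20 + (-18) + 4 + (-24) = -20.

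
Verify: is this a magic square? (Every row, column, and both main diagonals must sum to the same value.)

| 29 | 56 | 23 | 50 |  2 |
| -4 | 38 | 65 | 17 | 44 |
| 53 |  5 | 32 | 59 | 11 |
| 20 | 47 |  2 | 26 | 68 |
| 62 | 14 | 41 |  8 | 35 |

No — row 3 sums to 160 but row 4 sums to 163.

Row 1: 29 + 56 + 23 + 50 + 2 = 160.
Row 2: -4 + 38 + 65 + 17 + 44 = 160.
Row 3: 53 + 5 + 32 + 59 + 11 = 160.
Row 4: 20 + 47 + 2 + 26 + 68 = 163.
Row 5: 62 + 14 + 41 + 8 + 35 = 160.
Column 1: 29 + (-4) + 53 + 20 + 62 = 160.
Column 2: 56 + 38 + 5 + 47 + 14 = 160.
Column 3: 23 + 65 + 32 + 2 + 41 = 163.
Column 4: 50 + 17 + 59 + 26 + 8 = 160.
Column 5: 2 + 44 + 11 + 68 + 35 = 160.
Main diagonal: 29 + 38 + 32 + 26 + 35 = 160.
Anti-diagonal: 2 + 17 + 32 + 47 + 62 = 160.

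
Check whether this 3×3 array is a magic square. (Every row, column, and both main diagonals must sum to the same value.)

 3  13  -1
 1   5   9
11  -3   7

Row 1: 3 + 13 + (-1) = 15.
Row 2: 1 + 5 + 9 = 15.
Row 3: 11 + (-3) + 7 = 15.
Column 1: 3 + 1 + 11 = 15.
Column 2: 13 + 5 + (-3) = 15.
Column 3: -1 + 9 + 7 = 15.
Main diagonal: 3 + 5 + 7 = 15.
Anti-diagonal: -1 + 5 + 11 = 15.
All lines sum to 15.

Yes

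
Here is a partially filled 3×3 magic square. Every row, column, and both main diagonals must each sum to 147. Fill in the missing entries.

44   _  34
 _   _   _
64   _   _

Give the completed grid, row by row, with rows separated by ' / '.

44 69 34 / 39 49 59 / 64 29 54

From row 1, 147 − (44 + 34) gives (1,2) = 69.
Column 1: 44 + 64 + ? = 147, so (2,1) = 39.
Anti-diagonal needs 147; the known cells sum to 98, so (2,2) = 49.
Row 2: 39 + 49 + ? = 147, so (2,3) = 59.
From column 2, 147 − (69 + 49) gives (3,2) = 29.
Column 3: 34 + 59 + ? = 147, so (3,3) = 54.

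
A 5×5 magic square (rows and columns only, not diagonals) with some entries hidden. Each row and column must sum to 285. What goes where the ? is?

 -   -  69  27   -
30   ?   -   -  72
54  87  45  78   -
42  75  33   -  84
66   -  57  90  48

Using row 3: 54 + 87 + 45 + 78 + ? → (3,5) = 285 − 264 = 21.
Using row 4: 42 + 75 + 33 + 84 + ? → (4,4) = 285 − 234 = 51.
Using row 5: 66 + 57 + 90 + 48 + ? → (5,2) = 285 − 261 = 24.
Column 1 needs 285; the known cells sum to 192, so (1,1) = 93.
The remaining cell in column 3 is (2,3) = 285 − 204 = 81.
Using column 4: 27 + 78 + 51 + 90 + ? → (2,4) = 285 − 246 = 39.
Column 5 needs 285; the known cells sum to 225, so (1,5) = 60.
Row 1 must total 285; the given cells sum to 249, so (1,2) = 36.
Row 2: 30 + 81 + 39 + 72 + ? = 285, so (2,2) = 63.

63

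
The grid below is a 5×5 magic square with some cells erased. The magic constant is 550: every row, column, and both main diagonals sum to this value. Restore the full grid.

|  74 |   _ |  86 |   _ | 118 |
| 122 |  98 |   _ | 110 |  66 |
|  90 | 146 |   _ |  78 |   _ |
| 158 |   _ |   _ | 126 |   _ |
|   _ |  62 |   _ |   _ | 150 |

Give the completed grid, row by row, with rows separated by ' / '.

74 130 86 142 118 / 122 98 154 110 66 / 90 146 102 78 134 / 158 114 70 126 82 / 106 62 138 94 150

Row 2 must total 550; the given cells sum to 396, so (2,3) = 154.
The remaining cell in column 1 is (5,1) = 550 − 444 = 106.
Using main diagonal: 74 + 98 + 126 + 150 + ? → (3,3) = 550 − 448 = 102.
Using anti-diagonal: 118 + 110 + 102 + 106 + ? → (4,2) = 550 − 436 = 114.
Row 3 must total 550; the given cells sum to 416, so (3,5) = 134.
The remaining cell in column 2 is (1,2) = 550 − 420 = 130.
Column 5 must total 550; the given cells sum to 468, so (4,5) = 82.
Row 1: 74 + 130 + 86 + 118 + ? = 550, so (1,4) = 142.
The remaining cell in row 4 is (4,3) = 550 − 480 = 70.
The remaining cell in column 3 is (5,3) = 550 − 412 = 138.
Column 4 needs 550; the known cells sum to 456, so (5,4) = 94.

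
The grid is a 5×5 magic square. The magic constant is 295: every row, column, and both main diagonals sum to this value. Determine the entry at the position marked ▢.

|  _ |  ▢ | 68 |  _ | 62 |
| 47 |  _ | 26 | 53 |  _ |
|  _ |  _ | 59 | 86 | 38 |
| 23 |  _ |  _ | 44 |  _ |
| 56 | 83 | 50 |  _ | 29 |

Using row 5: 56 + 83 + 50 + 29 + ? → (5,4) = 295 − 218 = 77.
Column 3 must total 295; the given cells sum to 203, so (4,3) = 92.
Column 4 needs 295; the known cells sum to 260, so (1,4) = 35.
Anti-diagonal: 62 + 53 + 59 + 56 + ? = 295, so (4,2) = 65.
Row 4 needs 295; the known cells sum to 224, so (4,5) = 71.
Column 5 needs 295; the known cells sum to 200, so (2,5) = 95.
Row 2 needs 295; the known cells sum to 221, so (2,2) = 74.
Using main diagonal: 74 + 59 + 44 + 29 + ? → (1,1) = 295 − 206 = 89.
Row 1 must total 295; the given cells sum to 254, so (1,2) = 41.

41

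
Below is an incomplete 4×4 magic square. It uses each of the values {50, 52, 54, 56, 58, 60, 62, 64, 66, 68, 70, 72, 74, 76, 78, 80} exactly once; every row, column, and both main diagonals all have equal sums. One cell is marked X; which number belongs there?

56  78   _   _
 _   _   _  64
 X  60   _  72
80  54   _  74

66

The 16 entries sum to 1040, so each line sums to 1040/4 = 260.
Row 4: 80 + 54 + 74 + ? = 260, so (4,3) = 52.
From column 2, 260 − (78 + 60 + 54) gives (2,2) = 68.
Column 4 must total 260; the given cells sum to 210, so (1,4) = 50.
Main diagonal: 56 + 68 + 74 + ? = 260, so (3,3) = 62.
Anti-diagonal must total 260; the given cells sum to 190, so (2,3) = 70.
The remaining cell in row 1 is (1,3) = 260 − 184 = 76.
Row 2 needs 260; the known cells sum to 202, so (2,1) = 58.
Row 3: 60 + 62 + 72 + ? = 260, so (3,1) = 66.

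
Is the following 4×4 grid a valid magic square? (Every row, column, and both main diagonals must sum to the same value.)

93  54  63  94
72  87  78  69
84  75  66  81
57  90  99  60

No — column 1 sums to 306 but row 1 sums to 304.

Row 1: 93 + 54 + 63 + 94 = 304.
Row 2: 72 + 87 + 78 + 69 = 306.
Row 3: 84 + 75 + 66 + 81 = 306.
Row 4: 57 + 90 + 99 + 60 = 306.
Column 1: 93 + 72 + 84 + 57 = 306.
Column 2: 54 + 87 + 75 + 90 = 306.
Column 3: 63 + 78 + 66 + 99 = 306.
Column 4: 94 + 69 + 81 + 60 = 304.
Main diagonal: 93 + 87 + 66 + 60 = 306.
Anti-diagonal: 94 + 78 + 75 + 57 = 304.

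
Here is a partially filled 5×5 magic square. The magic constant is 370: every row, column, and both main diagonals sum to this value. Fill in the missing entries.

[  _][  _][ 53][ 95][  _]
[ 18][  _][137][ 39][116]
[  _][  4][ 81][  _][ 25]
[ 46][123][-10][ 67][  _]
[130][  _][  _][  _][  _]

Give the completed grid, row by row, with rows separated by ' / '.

From row 2, 370 − (18 + 137 + 39 + 116) gives (2,2) = 60.
The remaining cell in row 4 is (4,5) = 370 − 226 = 144.
Column 3 needs 370; the known cells sum to 261, so (5,3) = 109.
Anti-diagonal needs 370; the known cells sum to 373, so (1,5) = -3.
Column 5 needs 370; the known cells sum to 282, so (5,5) = 88.
Main diagonal must total 370; the given cells sum to 296, so (1,1) = 74.
The remaining cell in row 1 is (1,2) = 370 − 219 = 151.
Column 1: 74 + 18 + 46 + 130 + ? = 370, so (3,1) = 102.
Column 2 needs 370; the known cells sum to 338, so (5,2) = 32.
From row 3, 370 − (102 + 4 + 81 + 25) gives (3,4) = 158.
Row 5 needs 370; the known cells sum to 359, so (5,4) = 11.

74 151 53 95 -3 / 18 60 137 39 116 / 102 4 81 158 25 / 46 123 -10 67 144 / 130 32 109 11 88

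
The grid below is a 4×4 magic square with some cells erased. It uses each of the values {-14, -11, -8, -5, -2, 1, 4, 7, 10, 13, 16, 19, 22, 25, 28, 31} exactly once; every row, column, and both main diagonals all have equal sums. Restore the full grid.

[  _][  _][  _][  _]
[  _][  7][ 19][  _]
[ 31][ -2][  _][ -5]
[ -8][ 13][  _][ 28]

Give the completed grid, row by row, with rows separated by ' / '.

The 16 entries sum to 136, so each line sums to 136/4 = 34.
Row 3: 31 + (-2) + (-5) + ? = 34, so (3,3) = 10.
Using row 4: -8 + 13 + 28 + ? → (4,3) = 34 − 33 = 1.
From column 2, 34 − (7 + (-2) + 13) gives (1,2) = 16.
Using column 3: 19 + 10 + 1 + ? → (1,3) = 34 − 30 = 4.
From main diagonal, 34 − (7 + 10 + 28) gives (1,1) = -11.
Anti-diagonal must total 34; the given cells sum to 9, so (1,4) = 25.
Column 1: -11 + 31 + (-8) + ? = 34, so (2,1) = 22.
Column 4: 25 + (-5) + 28 + ? = 34, so (2,4) = -14.

-11 16 4 25 / 22 7 19 -14 / 31 -2 10 -5 / -8 13 1 28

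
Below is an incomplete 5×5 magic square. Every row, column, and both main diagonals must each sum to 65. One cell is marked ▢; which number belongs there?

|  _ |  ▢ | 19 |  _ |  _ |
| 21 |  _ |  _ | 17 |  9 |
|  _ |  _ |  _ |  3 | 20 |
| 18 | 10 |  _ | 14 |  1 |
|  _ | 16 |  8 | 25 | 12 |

2

Row 4 needs 65; the known cells sum to 43, so (4,3) = 22.
Row 5 must total 65; the given cells sum to 61, so (5,1) = 4.
Column 4: 17 + 3 + 14 + 25 + ? = 65, so (1,4) = 6.
The remaining cell in column 5 is (1,5) = 65 − 42 = 23.
The remaining cell in anti-diagonal is (3,3) = 65 − 54 = 11.
Column 3 needs 65; the known cells sum to 60, so (2,3) = 5.
From row 2, 65 − (21 + 5 + 17 + 9) gives (2,2) = 13.
The remaining cell in main diagonal is (1,1) = 65 − 50 = 15.
The remaining cell in row 1 is (1,2) = 65 − 63 = 2.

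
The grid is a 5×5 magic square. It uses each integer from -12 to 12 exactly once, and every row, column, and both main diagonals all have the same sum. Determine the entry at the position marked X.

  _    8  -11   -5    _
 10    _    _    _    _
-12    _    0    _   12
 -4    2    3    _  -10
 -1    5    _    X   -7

The entries are -12 through 12, which sum to 0, so each line sums to 0/5 = 0.
Row 4 must total 0; the given cells sum to -9, so (4,4) = 9.
From column 1, 0 − (10 + (-12) + (-4) + (-1)) gives (1,1) = 7.
The remaining cell in main diagonal is (2,2) = 0 − 9 = -9.
From row 1, 0 − (7 + 8 + (-11) + (-5)) gives (1,5) = 1.
Using column 2: 8 + (-9) + 2 + 5 + ? → (3,2) = 0 − 6 = -6.
From column 5, 0 − (1 + 12 + (-10) + (-7)) gives (2,5) = 4.
Anti-diagonal: 1 + 0 + 2 + (-1) + ? = 0, so (2,4) = -2.
From row 2, 0 − (10 + (-9) + (-2) + 4) gives (2,3) = -3.
Using row 3: -12 + (-6) + 0 + 12 + ? → (3,4) = 0 − (-6) = 6.
From column 3, 0 − (-11 + (-3) + 0 + 3) gives (5,3) = 11.
Column 4 needs 0; the known cells sum to 8, so (5,4) = -8.

-8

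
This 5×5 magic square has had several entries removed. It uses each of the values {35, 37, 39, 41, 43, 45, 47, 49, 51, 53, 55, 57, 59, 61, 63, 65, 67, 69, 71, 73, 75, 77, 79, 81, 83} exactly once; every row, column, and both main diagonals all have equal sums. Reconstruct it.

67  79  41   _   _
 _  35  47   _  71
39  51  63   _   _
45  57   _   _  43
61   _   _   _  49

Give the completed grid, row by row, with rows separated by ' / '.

67 79 41 53 55 / 83 35 47 59 71 / 39 51 63 65 77 / 45 57 69 81 43 / 61 73 75 37 49

The 25 entries sum to 1475, so each line sums to 1475/5 = 295.
Using column 1: 67 + 39 + 45 + 61 + ? → (2,1) = 295 − 212 = 83.
Column 2 needs 295; the known cells sum to 222, so (5,2) = 73.
Main diagonal: 67 + 35 + 63 + 49 + ? = 295, so (4,4) = 81.
The remaining cell in row 2 is (2,4) = 295 − 236 = 59.
Row 4: 45 + 57 + 81 + 43 + ? = 295, so (4,3) = 69.
From column 3, 295 − (41 + 47 + 63 + 69) gives (5,3) = 75.
Anti-diagonal: 59 + 63 + 57 + 61 + ? = 295, so (1,5) = 55.
Using row 1: 67 + 79 + 41 + 55 + ? → (1,4) = 295 − 242 = 53.
The remaining cell in row 5 is (5,4) = 295 − 258 = 37.
Column 4 needs 295; the known cells sum to 230, so (3,4) = 65.
Using column 5: 55 + 71 + 43 + 49 + ? → (3,5) = 295 − 218 = 77.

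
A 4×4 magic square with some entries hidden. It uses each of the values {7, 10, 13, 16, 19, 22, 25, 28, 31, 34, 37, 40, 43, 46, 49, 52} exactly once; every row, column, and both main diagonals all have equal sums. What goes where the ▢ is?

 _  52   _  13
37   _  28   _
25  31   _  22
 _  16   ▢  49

7

The 16 entries sum to 472, so each line sums to 472/4 = 118.
Using row 3: 25 + 31 + 22 + ? → (3,3) = 118 − 78 = 40.
Column 2 needs 118; the known cells sum to 99, so (2,2) = 19.
Column 4 needs 118; the known cells sum to 84, so (2,4) = 34.
Main diagonal: 19 + 40 + 49 + ? = 118, so (1,1) = 10.
Anti-diagonal: 13 + 28 + 31 + ? = 118, so (4,1) = 46.
Using row 1: 10 + 52 + 13 + ? → (1,3) = 118 − 75 = 43.
The remaining cell in row 4 is (4,3) = 118 − 111 = 7.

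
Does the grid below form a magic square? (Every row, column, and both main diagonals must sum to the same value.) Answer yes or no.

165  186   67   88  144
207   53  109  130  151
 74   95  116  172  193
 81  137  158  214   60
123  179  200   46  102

Row 1: 165 + 186 + 67 + 88 + 144 = 650.
Row 2: 207 + 53 + 109 + 130 + 151 = 650.
Row 3: 74 + 95 + 116 + 172 + 193 = 650.
Row 4: 81 + 137 + 158 + 214 + 60 = 650.
Row 5: 123 + 179 + 200 + 46 + 102 = 650.
Column 1: 165 + 207 + 74 + 81 + 123 = 650.
Column 2: 186 + 53 + 95 + 137 + 179 = 650.
Column 3: 67 + 109 + 116 + 158 + 200 = 650.
Column 4: 88 + 130 + 172 + 214 + 46 = 650.
Column 5: 144 + 151 + 193 + 60 + 102 = 650.
Main diagonal: 165 + 53 + 116 + 214 + 102 = 650.
Anti-diagonal: 144 + 130 + 116 + 137 + 123 = 650.
All lines sum to 650.

Yes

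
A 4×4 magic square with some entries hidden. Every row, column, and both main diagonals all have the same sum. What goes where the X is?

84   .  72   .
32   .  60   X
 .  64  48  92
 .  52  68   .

Column 3 is complete and sums to 248; that is the magic constant.
Row 3 must total 248; the given cells sum to 204, so (3,1) = 44.
Column 1 must total 248; the given cells sum to 160, so (4,1) = 88.
Anti-diagonal: 60 + 64 + 88 + ? = 248, so (1,4) = 36.
Using row 1: 84 + 72 + 36 + ? → (1,2) = 248 − 192 = 56.
The remaining cell in row 4 is (4,4) = 248 − 208 = 40.
Column 2 needs 248; the known cells sum to 172, so (2,2) = 76.
Column 4 must total 248; the given cells sum to 168, so (2,4) = 80.

80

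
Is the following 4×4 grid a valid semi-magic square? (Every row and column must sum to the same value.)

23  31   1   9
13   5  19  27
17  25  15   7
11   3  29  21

Yes

Row 1: 23 + 31 + 1 + 9 = 64.
Row 2: 13 + 5 + 19 + 27 = 64.
Row 3: 17 + 25 + 15 + 7 = 64.
Row 4: 11 + 3 + 29 + 21 = 64.
Column 1: 23 + 13 + 17 + 11 = 64.
Column 2: 31 + 5 + 25 + 3 = 64.
Column 3: 1 + 19 + 15 + 29 = 64.
Column 4: 9 + 27 + 7 + 21 = 64.
All lines sum to 64.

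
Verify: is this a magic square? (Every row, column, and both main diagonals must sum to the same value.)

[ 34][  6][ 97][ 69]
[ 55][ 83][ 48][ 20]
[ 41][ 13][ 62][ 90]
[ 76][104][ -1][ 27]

Yes

Row 1: 34 + 6 + 97 + 69 = 206.
Row 2: 55 + 83 + 48 + 20 = 206.
Row 3: 41 + 13 + 62 + 90 = 206.
Row 4: 76 + 104 + (-1) + 27 = 206.
Column 1: 34 + 55 + 41 + 76 = 206.
Column 2: 6 + 83 + 13 + 104 = 206.
Column 3: 97 + 48 + 62 + (-1) = 206.
Column 4: 69 + 20 + 90 + 27 = 206.
Main diagonal: 34 + 83 + 62 + 27 = 206.
Anti-diagonal: 69 + 48 + 13 + 76 = 206.
All lines sum to 206.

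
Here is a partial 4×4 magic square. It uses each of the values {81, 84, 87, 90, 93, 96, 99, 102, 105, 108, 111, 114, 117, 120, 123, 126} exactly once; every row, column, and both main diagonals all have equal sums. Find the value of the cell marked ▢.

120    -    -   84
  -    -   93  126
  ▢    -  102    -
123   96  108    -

The 16 entries sum to 1656, so each line sums to 1656/4 = 414.
Row 4 needs 414; the known cells sum to 327, so (4,4) = 87.
Column 3 needs 414; the known cells sum to 303, so (1,3) = 111.
Column 4 needs 414; the known cells sum to 297, so (3,4) = 117.
Main diagonal needs 414; the known cells sum to 309, so (2,2) = 105.
Using anti-diagonal: 84 + 93 + 123 + ? → (3,2) = 414 − 300 = 114.
Row 1 must total 414; the given cells sum to 315, so (1,2) = 99.
Row 2: 105 + 93 + 126 + ? = 414, so (2,1) = 90.
Using row 3: 114 + 102 + 117 + ? → (3,1) = 414 − 333 = 81.

81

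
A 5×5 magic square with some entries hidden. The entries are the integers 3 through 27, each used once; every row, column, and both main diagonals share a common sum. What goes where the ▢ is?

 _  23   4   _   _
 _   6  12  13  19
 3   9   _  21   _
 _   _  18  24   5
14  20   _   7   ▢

8

The entries are 3 through 27, which sum to 375, so each line sums to 375/5 = 75.
From row 2, 75 − (6 + 12 + 13 + 19) gives (2,1) = 25.
Column 2: 23 + 6 + 9 + 20 + ? = 75, so (4,2) = 17.
Column 4: 13 + 21 + 24 + 7 + ? = 75, so (1,4) = 10.
From row 4, 75 − (17 + 18 + 24 + 5) gives (4,1) = 11.
Using column 1: 25 + 3 + 11 + 14 + ? → (1,1) = 75 − 53 = 22.
The remaining cell in row 1 is (1,5) = 75 − 59 = 16.
Anti-diagonal must total 75; the given cells sum to 60, so (3,3) = 15.
Row 3 must total 75; the given cells sum to 48, so (3,5) = 27.
The remaining cell in column 3 is (5,3) = 75 − 49 = 26.
Column 5 must total 75; the given cells sum to 67, so (5,5) = 8.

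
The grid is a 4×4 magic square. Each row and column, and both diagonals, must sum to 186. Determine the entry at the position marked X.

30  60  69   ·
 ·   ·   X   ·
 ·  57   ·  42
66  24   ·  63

Row 1 needs 186; the known cells sum to 159, so (1,4) = 27.
Using row 4: 66 + 24 + 63 + ? → (4,3) = 186 − 153 = 33.
Column 2 needs 186; the known cells sum to 141, so (2,2) = 45.
Column 4 needs 186; the known cells sum to 132, so (2,4) = 54.
Using main diagonal: 30 + 45 + 63 + ? → (3,3) = 186 − 138 = 48.
Anti-diagonal needs 186; the known cells sum to 150, so (2,3) = 36.

36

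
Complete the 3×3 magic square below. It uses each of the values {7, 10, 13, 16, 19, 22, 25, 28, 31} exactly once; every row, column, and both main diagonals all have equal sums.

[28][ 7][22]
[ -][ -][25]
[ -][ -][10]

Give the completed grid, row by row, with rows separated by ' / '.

28 7 22 / 13 19 25 / 16 31 10

The 9 entries sum to 171, so each line sums to 171/3 = 57.
The remaining cell in main diagonal is (2,2) = 57 − 38 = 19.
Anti-diagonal: 22 + 19 + ? = 57, so (3,1) = 16.
Row 2 must total 57; the given cells sum to 44, so (2,1) = 13.
Using row 3: 16 + 10 + ? → (3,2) = 57 − 26 = 31.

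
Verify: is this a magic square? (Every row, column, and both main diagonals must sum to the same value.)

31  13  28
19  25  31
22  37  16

Row 1: 31 + 13 + 28 = 72.
Row 2: 19 + 25 + 31 = 75.
Row 3: 22 + 37 + 16 = 75.
Column 1: 31 + 19 + 22 = 72.
Column 2: 13 + 25 + 37 = 75.
Column 3: 28 + 31 + 16 = 75.
Main diagonal: 31 + 25 + 16 = 72.
Anti-diagonal: 28 + 25 + 22 = 75.

No — anti-diagonal sums to 75 but column 1 sums to 72.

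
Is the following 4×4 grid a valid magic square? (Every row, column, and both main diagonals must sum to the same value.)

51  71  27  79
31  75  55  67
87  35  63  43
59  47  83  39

Yes

Row 1: 51 + 71 + 27 + 79 = 228.
Row 2: 31 + 75 + 55 + 67 = 228.
Row 3: 87 + 35 + 63 + 43 = 228.
Row 4: 59 + 47 + 83 + 39 = 228.
Column 1: 51 + 31 + 87 + 59 = 228.
Column 2: 71 + 75 + 35 + 47 = 228.
Column 3: 27 + 55 + 63 + 83 = 228.
Column 4: 79 + 67 + 43 + 39 = 228.
Main diagonal: 51 + 75 + 63 + 39 = 228.
Anti-diagonal: 79 + 55 + 35 + 59 = 228.
All lines sum to 228.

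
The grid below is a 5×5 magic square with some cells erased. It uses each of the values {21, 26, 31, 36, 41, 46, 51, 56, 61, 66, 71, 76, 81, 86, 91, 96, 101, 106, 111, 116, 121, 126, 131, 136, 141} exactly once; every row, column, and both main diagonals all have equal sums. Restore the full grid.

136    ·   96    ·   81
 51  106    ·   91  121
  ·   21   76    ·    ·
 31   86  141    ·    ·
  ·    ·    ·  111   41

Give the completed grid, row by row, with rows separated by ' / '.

The 25 entries sum to 2025, so each line sums to 2025/5 = 405.
From row 2, 405 − (51 + 106 + 91 + 121) gives (2,3) = 36.
Column 3 needs 405; the known cells sum to 349, so (5,3) = 56.
Using main diagonal: 136 + 106 + 76 + 41 + ? → (4,4) = 405 − 359 = 46.
Anti-diagonal: 81 + 91 + 76 + 86 + ? = 405, so (5,1) = 71.
Row 4 needs 405; the known cells sum to 304, so (4,5) = 101.
Using row 5: 71 + 56 + 111 + 41 + ? → (5,2) = 405 − 279 = 126.
Column 1 needs 405; the known cells sum to 289, so (3,1) = 116.
From column 2, 405 − (106 + 21 + 86 + 126) gives (1,2) = 66.
From column 5, 405 − (81 + 121 + 101 + 41) gives (3,5) = 61.
Row 1: 136 + 66 + 96 + 81 + ? = 405, so (1,4) = 26.
Row 3: 116 + 21 + 76 + 61 + ? = 405, so (3,4) = 131.

136 66 96 26 81 / 51 106 36 91 121 / 116 21 76 131 61 / 31 86 141 46 101 / 71 126 56 111 41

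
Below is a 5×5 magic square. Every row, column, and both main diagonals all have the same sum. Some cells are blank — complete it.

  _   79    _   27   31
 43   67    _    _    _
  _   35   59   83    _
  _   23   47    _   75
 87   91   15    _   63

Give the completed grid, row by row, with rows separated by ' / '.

Column 2 is already complete: 79 + 67 + 35 + 23 + 91 = 295, so that is the magic constant.
The remaining cell in row 5 is (5,4) = 295 − 256 = 39.
Using anti-diagonal: 31 + 59 + 23 + 87 + ? → (2,4) = 295 − 200 = 95.
The remaining cell in column 4 is (4,4) = 295 − 244 = 51.
Main diagonal needs 295; the known cells sum to 240, so (1,1) = 55.
The remaining cell in row 1 is (1,3) = 295 − 192 = 103.
Using row 4: 23 + 47 + 51 + 75 + ? → (4,1) = 295 − 196 = 99.
The remaining cell in column 1 is (3,1) = 295 − 284 = 11.
Column 3: 103 + 59 + 47 + 15 + ? = 295, so (2,3) = 71.
Using row 2: 43 + 67 + 71 + 95 + ? → (2,5) = 295 − 276 = 19.
Using row 3: 11 + 35 + 59 + 83 + ? → (3,5) = 295 − 188 = 107.

55 79 103 27 31 / 43 67 71 95 19 / 11 35 59 83 107 / 99 23 47 51 75 / 87 91 15 39 63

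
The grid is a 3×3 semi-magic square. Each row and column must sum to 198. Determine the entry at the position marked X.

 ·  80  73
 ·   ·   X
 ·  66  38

Row 1 needs 198; the known cells sum to 153, so (1,1) = 45.
The remaining cell in row 3 is (3,1) = 198 − 104 = 94.
Column 1 needs 198; the known cells sum to 139, so (2,1) = 59.
Using column 2: 80 + 66 + ? → (2,2) = 198 − 146 = 52.
Column 3: 73 + 38 + ? = 198, so (2,3) = 87.

87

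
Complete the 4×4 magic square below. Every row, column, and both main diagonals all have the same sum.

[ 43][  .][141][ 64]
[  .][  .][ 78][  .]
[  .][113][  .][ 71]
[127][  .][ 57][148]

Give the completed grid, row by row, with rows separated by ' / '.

Anti-diagonal is already complete: 64 + 78 + 113 + 127 = 382, so that is the magic constant.
The remaining cell in row 1 is (1,2) = 382 − 248 = 134.
Row 4: 127 + 57 + 148 + ? = 382, so (4,2) = 50.
From column 2, 382 − (134 + 113 + 50) gives (2,2) = 85.
Using column 3: 141 + 78 + 57 + ? → (3,3) = 382 − 276 = 106.
Column 4 needs 382; the known cells sum to 283, so (2,4) = 99.
Row 2 needs 382; the known cells sum to 262, so (2,1) = 120.
Row 3 needs 382; the known cells sum to 290, so (3,1) = 92.

43 134 141 64 / 120 85 78 99 / 92 113 106 71 / 127 50 57 148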